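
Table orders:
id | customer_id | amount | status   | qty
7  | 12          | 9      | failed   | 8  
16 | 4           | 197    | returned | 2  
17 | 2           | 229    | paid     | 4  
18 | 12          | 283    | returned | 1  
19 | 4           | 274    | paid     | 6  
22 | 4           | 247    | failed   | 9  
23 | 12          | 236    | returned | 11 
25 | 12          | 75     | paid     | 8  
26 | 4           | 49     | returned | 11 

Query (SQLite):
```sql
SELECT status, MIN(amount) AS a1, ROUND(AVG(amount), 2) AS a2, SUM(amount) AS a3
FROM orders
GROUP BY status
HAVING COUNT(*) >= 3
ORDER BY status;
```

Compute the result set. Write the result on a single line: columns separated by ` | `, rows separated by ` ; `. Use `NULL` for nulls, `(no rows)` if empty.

Group orders by status.
Per group compute: MIN(amount), ROUND(AVG(amount), 2), SUM(amount).
HAVING: drop groups with fewer than 3 rows.
  failed: ids {7, 22} → MIN(amount)=9, ROUND(AVG(amount), 2)=128, SUM(amount)=256
  paid: ids {17, 19, 25} → MIN(amount)=75, ROUND(AVG(amount), 2)=192.67, SUM(amount)=578
  returned: ids {16, 18, 23, 26} → MIN(amount)=49, ROUND(AVG(amount), 2)=191.25, SUM(amount)=765

paid | 75 | 192.67 | 578 ; returned | 49 | 191.25 | 765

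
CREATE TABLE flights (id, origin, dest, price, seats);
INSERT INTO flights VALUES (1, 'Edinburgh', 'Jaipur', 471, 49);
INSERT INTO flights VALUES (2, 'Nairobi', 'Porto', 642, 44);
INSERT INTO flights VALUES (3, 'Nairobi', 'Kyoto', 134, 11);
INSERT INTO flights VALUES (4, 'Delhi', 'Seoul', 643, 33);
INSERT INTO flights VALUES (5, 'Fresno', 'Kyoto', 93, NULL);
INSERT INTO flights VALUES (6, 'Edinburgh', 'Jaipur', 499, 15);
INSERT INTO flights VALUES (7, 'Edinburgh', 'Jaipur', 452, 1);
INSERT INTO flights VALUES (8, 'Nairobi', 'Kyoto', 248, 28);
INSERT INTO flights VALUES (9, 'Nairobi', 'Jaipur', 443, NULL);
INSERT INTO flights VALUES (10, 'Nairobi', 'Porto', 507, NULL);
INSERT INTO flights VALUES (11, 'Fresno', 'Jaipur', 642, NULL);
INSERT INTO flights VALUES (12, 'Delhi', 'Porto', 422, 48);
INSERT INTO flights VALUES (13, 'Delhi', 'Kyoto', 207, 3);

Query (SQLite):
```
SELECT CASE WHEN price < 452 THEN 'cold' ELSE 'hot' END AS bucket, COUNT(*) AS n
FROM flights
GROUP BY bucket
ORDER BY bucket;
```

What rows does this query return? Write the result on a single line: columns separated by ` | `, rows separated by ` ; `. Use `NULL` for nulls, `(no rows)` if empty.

cold | 6 ; hot | 7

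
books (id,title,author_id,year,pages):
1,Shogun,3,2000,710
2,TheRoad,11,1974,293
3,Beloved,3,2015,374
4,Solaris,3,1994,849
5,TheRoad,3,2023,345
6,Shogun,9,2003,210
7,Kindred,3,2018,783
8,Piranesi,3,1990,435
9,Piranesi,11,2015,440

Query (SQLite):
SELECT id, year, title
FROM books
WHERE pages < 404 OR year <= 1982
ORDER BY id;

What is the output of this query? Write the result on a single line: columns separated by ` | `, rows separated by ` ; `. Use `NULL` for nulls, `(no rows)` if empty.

pages < 404: ids {2, 3, 5, 6}
year <= 1982: ids {2}
Combine with OR.

2 | 1974 | TheRoad ; 3 | 2015 | Beloved ; 5 | 2023 | TheRoad ; 6 | 2003 | Shogun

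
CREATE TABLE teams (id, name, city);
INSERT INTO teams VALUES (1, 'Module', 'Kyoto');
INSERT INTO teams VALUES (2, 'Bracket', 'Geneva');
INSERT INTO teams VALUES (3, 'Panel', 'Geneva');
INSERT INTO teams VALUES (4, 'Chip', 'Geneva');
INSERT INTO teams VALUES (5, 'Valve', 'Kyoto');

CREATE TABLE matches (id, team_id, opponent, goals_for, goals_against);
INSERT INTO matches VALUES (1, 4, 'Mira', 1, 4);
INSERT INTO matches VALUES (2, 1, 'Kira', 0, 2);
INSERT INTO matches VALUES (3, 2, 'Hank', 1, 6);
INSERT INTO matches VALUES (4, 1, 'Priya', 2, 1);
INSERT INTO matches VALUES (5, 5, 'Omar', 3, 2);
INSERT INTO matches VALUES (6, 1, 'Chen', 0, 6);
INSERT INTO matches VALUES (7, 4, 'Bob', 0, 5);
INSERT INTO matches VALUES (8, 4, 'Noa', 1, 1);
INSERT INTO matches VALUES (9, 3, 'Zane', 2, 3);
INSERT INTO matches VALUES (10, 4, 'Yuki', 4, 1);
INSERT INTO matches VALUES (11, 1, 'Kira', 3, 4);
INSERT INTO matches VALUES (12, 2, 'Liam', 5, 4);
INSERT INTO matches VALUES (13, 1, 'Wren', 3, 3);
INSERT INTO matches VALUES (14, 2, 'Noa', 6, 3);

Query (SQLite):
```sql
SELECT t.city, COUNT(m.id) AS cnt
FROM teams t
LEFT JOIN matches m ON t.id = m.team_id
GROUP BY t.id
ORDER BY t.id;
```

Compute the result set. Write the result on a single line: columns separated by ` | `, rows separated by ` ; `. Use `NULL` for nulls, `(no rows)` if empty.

Kyoto | 5 ; Geneva | 3 ; Geneva | 1 ; Geneva | 4 ; Kyoto | 1

LEFT JOIN keeps every teams row; unmatched ones get NULL for matches columns.
Group by teams.id and compute COUNT(m.id). COUNT(col) of an all-NULL group is 0.
  1: ids {2, 4, 6, 11, 13} → COUNT(m.id)=5
  2: ids {3, 12, 14} → COUNT(m.id)=3
  3: ids {9} → COUNT(m.id)=1
  4: ids {1, 7, 8, 10} → COUNT(m.id)=4
  5: ids {5} → COUNT(m.id)=1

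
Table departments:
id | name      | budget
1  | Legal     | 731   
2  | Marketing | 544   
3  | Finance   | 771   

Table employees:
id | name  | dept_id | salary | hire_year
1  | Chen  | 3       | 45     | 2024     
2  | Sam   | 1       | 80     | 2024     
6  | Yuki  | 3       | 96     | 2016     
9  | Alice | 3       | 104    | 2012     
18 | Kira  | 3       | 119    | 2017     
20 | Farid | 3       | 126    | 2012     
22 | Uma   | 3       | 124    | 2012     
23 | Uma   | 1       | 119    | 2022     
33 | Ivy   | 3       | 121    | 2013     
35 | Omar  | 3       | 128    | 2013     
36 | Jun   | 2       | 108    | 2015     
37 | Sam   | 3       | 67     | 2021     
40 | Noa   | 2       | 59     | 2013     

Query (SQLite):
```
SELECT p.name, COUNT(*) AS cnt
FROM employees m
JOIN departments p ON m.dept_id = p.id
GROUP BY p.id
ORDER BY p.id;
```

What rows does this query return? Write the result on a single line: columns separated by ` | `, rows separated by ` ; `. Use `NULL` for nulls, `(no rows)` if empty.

Legal | 2 ; Marketing | 2 ; Finance | 9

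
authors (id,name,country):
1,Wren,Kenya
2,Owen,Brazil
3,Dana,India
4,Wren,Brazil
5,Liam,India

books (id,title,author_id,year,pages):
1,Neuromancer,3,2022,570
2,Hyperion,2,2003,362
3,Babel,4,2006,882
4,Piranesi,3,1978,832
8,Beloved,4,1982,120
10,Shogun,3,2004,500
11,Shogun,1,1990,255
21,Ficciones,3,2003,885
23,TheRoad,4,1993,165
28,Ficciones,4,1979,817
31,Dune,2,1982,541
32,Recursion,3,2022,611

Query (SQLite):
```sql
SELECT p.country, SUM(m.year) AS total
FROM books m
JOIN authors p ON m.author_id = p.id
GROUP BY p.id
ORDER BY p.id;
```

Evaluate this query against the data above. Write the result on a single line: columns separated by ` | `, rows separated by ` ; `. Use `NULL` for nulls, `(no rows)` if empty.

Kenya | 1990 ; Brazil | 3985 ; India | 10029 ; Brazil | 7960

Join each books row to its authors via author_id.
Group joined rows by authors.id; compute SUM(m.year) per group.
  1: ids {11} → SUM(m.year)=1990
  2: ids {2, 31} → SUM(m.year)=3985
  3: ids {1, 4, 10, 21, 32} → SUM(m.year)=10029
  4: ids {3, 8, 23, 28} → SUM(m.year)=7960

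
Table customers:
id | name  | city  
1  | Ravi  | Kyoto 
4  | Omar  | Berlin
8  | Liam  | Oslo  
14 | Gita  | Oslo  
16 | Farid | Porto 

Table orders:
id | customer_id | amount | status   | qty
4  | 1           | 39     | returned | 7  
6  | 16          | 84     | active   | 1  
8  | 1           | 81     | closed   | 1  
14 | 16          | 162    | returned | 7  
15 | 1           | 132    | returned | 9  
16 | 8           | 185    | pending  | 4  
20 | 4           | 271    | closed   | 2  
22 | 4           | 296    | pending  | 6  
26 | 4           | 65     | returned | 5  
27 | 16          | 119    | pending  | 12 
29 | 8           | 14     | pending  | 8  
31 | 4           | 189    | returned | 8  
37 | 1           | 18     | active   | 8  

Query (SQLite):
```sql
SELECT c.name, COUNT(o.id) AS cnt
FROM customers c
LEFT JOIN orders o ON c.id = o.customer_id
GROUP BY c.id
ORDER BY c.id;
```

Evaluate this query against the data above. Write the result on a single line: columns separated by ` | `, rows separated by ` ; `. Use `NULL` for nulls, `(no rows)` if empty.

Ravi | 4 ; Omar | 4 ; Liam | 2 ; Gita | 0 ; Farid | 3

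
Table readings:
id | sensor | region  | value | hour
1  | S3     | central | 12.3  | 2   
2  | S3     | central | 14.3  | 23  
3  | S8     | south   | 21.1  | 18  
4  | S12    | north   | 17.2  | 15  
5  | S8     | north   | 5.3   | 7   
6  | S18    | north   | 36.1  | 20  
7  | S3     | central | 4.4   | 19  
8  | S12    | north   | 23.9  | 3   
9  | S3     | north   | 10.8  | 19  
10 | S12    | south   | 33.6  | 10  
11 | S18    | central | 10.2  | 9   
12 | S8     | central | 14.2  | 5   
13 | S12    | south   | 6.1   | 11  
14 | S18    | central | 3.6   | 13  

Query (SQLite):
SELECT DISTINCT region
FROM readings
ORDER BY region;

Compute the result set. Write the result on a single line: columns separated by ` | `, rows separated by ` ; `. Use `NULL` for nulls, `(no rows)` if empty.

central ; north ; south

Collect distinct region values from readings.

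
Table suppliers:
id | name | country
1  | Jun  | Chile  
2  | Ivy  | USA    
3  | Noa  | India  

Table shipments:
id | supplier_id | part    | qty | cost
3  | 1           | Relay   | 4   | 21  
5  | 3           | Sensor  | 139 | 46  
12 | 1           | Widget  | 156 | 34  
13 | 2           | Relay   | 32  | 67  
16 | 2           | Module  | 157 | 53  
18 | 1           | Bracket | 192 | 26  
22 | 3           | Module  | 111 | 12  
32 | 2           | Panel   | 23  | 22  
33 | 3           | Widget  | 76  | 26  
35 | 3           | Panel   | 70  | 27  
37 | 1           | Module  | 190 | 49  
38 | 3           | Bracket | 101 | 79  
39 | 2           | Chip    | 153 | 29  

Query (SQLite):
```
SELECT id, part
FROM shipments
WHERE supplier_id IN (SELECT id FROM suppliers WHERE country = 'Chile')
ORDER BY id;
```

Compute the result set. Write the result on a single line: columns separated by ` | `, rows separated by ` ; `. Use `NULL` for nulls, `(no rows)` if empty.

3 | Relay ; 12 | Widget ; 18 | Bracket ; 37 | Module

Inner query: suppliers.id where country = 'Chile'.
Outer: keep shipments rows whose supplier_id is in that set.
Inner query → {1}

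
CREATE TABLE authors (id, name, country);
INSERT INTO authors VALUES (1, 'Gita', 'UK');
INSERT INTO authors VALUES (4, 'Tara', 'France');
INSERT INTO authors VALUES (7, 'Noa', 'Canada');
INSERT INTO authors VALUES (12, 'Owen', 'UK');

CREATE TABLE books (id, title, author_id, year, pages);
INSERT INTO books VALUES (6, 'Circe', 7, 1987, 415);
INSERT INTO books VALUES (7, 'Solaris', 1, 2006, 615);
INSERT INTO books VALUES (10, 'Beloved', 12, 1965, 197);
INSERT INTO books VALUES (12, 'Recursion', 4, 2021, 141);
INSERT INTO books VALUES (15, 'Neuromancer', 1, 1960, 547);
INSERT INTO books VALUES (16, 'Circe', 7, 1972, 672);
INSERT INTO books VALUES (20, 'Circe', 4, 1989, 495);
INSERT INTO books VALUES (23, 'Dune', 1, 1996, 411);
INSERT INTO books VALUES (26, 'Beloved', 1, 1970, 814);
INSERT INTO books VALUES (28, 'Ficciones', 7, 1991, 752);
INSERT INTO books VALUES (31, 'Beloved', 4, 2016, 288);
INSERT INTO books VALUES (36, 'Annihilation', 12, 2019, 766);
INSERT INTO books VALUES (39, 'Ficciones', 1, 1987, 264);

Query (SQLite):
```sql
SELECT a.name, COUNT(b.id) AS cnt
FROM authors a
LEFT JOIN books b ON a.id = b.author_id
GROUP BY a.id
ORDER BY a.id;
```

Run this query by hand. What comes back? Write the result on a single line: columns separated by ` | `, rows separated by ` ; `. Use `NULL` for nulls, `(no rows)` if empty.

LEFT JOIN keeps every authors row; unmatched ones get NULL for books columns.
Group by authors.id and compute COUNT(b.id). COUNT(col) of an all-NULL group is 0.
  1: ids {7, 15, 23, 26, 39} → COUNT(b.id)=5
  4: ids {12, 20, 31} → COUNT(b.id)=3
  7: ids {6, 16, 28} → COUNT(b.id)=3
  12: ids {10, 36} → COUNT(b.id)=2

Gita | 5 ; Tara | 3 ; Noa | 3 ; Owen | 2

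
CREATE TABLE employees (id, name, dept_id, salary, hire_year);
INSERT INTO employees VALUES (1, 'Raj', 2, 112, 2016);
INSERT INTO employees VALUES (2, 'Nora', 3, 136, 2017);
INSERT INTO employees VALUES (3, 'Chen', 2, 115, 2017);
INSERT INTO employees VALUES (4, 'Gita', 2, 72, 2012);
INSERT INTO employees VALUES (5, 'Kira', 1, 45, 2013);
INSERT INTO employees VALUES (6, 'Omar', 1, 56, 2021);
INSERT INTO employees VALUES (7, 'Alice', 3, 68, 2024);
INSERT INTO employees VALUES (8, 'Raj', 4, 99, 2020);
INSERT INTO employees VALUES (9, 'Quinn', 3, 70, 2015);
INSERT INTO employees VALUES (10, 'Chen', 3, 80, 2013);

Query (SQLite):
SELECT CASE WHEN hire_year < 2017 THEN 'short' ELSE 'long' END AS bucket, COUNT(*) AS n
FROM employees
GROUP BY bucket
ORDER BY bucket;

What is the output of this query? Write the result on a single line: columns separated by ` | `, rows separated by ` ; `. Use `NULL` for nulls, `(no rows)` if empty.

long | 5 ; short | 5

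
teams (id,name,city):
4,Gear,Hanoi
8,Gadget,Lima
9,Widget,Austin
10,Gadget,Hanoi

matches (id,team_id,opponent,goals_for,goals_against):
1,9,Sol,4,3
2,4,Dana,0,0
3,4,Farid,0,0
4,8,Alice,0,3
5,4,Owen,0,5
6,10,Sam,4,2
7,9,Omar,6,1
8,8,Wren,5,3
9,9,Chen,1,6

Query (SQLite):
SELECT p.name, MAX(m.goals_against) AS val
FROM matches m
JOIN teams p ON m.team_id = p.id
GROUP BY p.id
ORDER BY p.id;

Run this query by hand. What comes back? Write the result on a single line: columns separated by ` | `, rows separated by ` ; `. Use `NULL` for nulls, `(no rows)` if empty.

Gear | 5 ; Gadget | 3 ; Widget | 6 ; Gadget | 2

Join each matches row to its teams via team_id.
Group joined rows by teams.id; compute MAX(m.goals_against) per group.
  4: ids {2, 3, 5} → MAX(m.goals_against)=5
  8: ids {4, 8} → MAX(m.goals_against)=3
  9: ids {1, 7, 9} → MAX(m.goals_against)=6
  10: ids {6} → MAX(m.goals_against)=2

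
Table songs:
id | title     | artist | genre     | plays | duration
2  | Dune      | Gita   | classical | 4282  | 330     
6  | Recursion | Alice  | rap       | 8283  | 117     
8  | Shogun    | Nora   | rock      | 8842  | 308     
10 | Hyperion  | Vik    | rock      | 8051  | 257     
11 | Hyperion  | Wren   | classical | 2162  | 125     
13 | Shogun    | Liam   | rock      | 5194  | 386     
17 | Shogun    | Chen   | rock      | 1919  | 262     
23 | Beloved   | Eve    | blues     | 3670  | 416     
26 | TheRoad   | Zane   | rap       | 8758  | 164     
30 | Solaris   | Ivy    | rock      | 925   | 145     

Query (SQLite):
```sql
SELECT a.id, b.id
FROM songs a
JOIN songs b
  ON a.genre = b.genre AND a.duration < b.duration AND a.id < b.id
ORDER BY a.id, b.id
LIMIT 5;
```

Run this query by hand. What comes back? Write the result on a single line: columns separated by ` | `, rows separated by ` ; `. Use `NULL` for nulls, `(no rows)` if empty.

Pairs (a,b) with same genre, a.duration < b.duration, a.id < b.id.
genre groups: blues:{23} classical:{2,11} rap:{6,26} rock:{8,10,13,17,30}
Ordered by (a.id, b.id); first 5.

6 | 26 ; 8 | 13 ; 10 | 13 ; 10 | 17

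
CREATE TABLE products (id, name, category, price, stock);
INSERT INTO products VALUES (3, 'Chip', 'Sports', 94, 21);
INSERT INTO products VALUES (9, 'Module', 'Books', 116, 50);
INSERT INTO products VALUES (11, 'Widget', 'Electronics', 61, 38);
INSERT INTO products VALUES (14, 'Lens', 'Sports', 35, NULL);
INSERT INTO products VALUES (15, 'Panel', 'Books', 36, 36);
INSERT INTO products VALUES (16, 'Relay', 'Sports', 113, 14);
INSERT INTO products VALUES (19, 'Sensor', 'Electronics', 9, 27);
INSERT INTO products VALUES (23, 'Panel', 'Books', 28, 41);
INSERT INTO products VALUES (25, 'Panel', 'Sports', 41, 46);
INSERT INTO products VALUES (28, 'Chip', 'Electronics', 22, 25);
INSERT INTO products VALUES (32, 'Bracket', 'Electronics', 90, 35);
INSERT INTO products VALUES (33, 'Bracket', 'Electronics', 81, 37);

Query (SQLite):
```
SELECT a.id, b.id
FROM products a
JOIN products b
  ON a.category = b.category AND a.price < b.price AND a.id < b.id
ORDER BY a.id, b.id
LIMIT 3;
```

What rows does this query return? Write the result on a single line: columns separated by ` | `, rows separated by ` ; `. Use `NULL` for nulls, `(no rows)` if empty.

3 | 16 ; 11 | 32 ; 11 | 33

Pairs (a,b) with same category, a.price < b.price, a.id < b.id.
category groups: Books:{9,15,23} Electronics:{11,19,28,32,33} Sports:{3,14,16,25}
Ordered by (a.id, b.id); first 3.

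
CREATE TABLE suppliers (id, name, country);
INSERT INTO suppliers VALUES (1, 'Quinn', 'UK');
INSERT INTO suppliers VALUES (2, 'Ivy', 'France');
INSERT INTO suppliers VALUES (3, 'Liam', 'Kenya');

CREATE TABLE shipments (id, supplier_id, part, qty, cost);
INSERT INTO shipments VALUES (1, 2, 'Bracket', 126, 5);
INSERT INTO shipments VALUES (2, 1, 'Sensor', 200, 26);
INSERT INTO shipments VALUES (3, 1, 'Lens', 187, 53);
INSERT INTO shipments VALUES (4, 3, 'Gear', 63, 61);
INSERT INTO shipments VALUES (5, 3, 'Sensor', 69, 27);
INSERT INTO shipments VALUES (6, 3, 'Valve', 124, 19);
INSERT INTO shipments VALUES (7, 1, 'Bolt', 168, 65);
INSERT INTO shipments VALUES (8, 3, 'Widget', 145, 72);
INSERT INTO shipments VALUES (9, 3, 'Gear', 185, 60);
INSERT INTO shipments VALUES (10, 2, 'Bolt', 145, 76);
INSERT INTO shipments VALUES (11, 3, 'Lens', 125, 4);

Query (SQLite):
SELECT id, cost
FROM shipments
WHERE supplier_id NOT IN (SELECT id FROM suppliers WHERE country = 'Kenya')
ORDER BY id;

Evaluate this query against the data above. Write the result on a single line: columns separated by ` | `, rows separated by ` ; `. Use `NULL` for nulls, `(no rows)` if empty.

1 | 5 ; 2 | 26 ; 3 | 53 ; 7 | 65 ; 10 | 76

Inner query: suppliers.id where country = 'Kenya'.
Outer: keep shipments rows whose supplier_id is not in that set.
Inner query → {3}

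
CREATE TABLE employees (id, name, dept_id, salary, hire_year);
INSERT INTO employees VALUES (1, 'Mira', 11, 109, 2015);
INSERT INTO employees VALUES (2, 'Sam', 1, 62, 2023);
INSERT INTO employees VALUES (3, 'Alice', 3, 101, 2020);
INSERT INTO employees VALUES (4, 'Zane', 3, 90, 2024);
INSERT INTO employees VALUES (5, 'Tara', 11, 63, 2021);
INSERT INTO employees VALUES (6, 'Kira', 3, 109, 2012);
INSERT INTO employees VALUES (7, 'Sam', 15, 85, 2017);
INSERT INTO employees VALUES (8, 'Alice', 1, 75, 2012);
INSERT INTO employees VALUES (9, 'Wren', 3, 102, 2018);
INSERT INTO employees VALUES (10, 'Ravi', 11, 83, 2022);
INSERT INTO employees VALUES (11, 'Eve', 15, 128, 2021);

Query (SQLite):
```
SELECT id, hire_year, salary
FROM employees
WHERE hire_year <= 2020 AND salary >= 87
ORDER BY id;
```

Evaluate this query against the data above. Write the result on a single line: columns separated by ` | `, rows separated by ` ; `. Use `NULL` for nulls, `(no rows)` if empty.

1 | 2015 | 109 ; 3 | 2020 | 101 ; 6 | 2012 | 109 ; 9 | 2018 | 102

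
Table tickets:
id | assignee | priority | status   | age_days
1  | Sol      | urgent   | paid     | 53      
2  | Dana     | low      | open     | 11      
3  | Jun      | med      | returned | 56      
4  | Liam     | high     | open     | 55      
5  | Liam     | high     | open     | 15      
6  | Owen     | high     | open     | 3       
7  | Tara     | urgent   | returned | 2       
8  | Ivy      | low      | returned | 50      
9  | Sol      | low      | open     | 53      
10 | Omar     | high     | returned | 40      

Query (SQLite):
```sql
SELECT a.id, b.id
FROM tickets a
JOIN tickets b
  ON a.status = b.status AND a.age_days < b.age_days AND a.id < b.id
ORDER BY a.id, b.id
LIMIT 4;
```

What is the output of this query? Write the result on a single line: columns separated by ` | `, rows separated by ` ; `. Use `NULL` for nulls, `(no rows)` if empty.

2 | 4 ; 2 | 5 ; 2 | 9 ; 5 | 9

Pairs (a,b) with same status, a.age_days < b.age_days, a.id < b.id.
status groups: open:{2,4,5,6,9} paid:{1} returned:{3,7,8,10}
Ordered by (a.id, b.id); first 4.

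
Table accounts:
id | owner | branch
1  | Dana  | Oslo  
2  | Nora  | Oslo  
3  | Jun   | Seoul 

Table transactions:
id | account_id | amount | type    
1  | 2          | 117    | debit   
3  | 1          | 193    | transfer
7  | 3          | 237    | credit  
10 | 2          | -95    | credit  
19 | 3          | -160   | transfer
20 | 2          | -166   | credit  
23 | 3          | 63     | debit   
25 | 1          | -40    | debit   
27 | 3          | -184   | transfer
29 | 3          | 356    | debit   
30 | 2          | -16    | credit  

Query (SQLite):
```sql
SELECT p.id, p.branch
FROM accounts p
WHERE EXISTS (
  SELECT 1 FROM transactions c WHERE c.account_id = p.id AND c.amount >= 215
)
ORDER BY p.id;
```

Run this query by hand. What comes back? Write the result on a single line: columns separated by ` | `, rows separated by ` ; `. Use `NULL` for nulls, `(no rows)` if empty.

3 | Seoul

For each accounts row, check whether any transactions with matching account_id has amount >= 215.
Keep rows where that is true.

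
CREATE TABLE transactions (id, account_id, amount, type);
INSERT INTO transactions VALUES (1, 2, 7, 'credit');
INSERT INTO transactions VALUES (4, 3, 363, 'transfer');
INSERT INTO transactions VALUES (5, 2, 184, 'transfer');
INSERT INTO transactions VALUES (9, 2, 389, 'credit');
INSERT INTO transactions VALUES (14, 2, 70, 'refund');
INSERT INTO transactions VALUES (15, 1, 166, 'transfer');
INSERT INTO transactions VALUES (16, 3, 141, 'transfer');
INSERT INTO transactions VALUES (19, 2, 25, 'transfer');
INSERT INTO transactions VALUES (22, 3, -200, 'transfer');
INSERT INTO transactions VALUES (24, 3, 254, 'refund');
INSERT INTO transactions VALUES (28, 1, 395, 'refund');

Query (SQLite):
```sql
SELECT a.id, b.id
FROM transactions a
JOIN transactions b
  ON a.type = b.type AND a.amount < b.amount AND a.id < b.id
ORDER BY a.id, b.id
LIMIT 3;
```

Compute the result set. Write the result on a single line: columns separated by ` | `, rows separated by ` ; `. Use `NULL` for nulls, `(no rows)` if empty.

Pairs (a,b) with same type, a.amount < b.amount, a.id < b.id.
type groups: credit:{1,9} refund:{14,24,28} transfer:{4,5,15,16,19,22}
Ordered by (a.id, b.id); first 3.

1 | 9 ; 14 | 24 ; 14 | 28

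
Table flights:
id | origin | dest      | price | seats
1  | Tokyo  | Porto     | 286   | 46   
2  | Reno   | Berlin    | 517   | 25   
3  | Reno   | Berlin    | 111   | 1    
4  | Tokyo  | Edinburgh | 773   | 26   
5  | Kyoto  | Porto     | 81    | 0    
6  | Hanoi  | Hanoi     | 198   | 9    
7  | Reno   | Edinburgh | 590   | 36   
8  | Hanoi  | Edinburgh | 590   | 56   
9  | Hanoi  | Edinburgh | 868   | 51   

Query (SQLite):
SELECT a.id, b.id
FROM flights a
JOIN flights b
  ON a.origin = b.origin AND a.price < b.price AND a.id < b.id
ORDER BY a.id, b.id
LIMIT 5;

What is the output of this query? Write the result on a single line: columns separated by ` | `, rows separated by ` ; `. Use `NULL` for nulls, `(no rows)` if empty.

Pairs (a,b) with same origin, a.price < b.price, a.id < b.id.
origin groups: Hanoi:{6,8,9} Kyoto:{5} Reno:{2,3,7} Tokyo:{1,4}
Ordered by (a.id, b.id); first 5.

1 | 4 ; 2 | 7 ; 3 | 7 ; 6 | 8 ; 6 | 9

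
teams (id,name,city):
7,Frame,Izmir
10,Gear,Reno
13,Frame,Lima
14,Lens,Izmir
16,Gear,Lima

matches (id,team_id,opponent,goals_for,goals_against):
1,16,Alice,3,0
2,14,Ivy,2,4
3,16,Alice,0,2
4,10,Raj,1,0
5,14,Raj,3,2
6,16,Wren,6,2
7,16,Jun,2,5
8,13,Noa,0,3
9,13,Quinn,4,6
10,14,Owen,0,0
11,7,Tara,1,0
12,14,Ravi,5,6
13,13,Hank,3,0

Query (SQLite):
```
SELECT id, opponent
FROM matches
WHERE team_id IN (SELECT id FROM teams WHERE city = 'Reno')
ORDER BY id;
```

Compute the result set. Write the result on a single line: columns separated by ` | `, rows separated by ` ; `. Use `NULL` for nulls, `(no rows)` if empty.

Inner query: teams.id where city = 'Reno'.
Outer: keep matches rows whose team_id is in that set.
Inner query → {10}

4 | Raj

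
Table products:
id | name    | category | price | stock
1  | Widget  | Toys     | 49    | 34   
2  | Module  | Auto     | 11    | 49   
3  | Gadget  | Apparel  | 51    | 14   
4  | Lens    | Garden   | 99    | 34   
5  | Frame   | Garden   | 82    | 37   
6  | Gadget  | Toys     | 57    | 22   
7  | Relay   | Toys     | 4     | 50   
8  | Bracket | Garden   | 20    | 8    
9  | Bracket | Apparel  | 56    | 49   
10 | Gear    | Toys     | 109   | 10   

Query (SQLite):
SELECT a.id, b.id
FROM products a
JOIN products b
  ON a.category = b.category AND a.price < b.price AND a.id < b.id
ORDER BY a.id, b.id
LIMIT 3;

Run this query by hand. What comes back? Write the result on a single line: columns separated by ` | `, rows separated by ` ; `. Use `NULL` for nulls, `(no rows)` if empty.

1 | 6 ; 1 | 10 ; 3 | 9

Pairs (a,b) with same category, a.price < b.price, a.id < b.id.
category groups: Apparel:{3,9} Auto:{2} Garden:{4,5,8} Toys:{1,6,7,10}
Ordered by (a.id, b.id); first 3.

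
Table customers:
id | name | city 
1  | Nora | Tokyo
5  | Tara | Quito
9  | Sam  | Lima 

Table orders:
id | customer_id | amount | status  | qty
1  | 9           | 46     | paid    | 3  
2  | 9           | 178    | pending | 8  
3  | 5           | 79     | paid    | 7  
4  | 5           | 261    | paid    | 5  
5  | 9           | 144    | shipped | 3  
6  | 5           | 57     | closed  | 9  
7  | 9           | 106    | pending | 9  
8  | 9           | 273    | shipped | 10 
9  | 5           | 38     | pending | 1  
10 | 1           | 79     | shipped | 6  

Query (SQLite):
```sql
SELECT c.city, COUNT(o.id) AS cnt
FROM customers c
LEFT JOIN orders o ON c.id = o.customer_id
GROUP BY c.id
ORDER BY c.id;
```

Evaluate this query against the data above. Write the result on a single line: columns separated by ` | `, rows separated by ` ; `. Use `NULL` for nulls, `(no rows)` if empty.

LEFT JOIN keeps every customers row; unmatched ones get NULL for orders columns.
Group by customers.id and compute COUNT(o.id). COUNT(col) of an all-NULL group is 0.
  1: ids {10} → COUNT(o.id)=1
  5: ids {3, 4, 6, 9} → COUNT(o.id)=4
  9: ids {1, 2, 5, 7, 8} → COUNT(o.id)=5

Tokyo | 1 ; Quito | 4 ; Lima | 5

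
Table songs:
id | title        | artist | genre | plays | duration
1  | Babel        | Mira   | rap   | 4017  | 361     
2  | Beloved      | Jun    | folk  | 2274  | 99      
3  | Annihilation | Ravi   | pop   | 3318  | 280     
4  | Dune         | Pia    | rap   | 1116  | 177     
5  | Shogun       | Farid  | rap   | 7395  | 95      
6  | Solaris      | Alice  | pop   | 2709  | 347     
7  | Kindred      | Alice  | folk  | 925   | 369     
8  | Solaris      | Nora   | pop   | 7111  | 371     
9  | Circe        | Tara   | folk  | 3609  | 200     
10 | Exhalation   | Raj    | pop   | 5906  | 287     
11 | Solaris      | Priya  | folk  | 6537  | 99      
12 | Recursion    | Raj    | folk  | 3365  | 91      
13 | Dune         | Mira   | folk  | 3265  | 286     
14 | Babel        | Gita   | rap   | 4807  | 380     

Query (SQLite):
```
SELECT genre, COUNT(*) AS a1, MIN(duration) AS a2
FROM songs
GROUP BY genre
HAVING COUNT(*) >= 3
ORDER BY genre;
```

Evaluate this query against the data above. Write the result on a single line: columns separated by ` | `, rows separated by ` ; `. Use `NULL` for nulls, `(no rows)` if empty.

folk | 6 | 91 ; pop | 4 | 280 ; rap | 4 | 95

Group songs by genre.
Per group compute: COUNT(*), MIN(duration).
HAVING: drop groups with fewer than 3 rows.
  folk: ids {2, 7, 9, 11, 12, 13} → COUNT(*)=6, MIN(duration)=91
  pop: ids {3, 6, 8, 10} → COUNT(*)=4, MIN(duration)=280
  rap: ids {1, 4, 5, 14} → COUNT(*)=4, MIN(duration)=95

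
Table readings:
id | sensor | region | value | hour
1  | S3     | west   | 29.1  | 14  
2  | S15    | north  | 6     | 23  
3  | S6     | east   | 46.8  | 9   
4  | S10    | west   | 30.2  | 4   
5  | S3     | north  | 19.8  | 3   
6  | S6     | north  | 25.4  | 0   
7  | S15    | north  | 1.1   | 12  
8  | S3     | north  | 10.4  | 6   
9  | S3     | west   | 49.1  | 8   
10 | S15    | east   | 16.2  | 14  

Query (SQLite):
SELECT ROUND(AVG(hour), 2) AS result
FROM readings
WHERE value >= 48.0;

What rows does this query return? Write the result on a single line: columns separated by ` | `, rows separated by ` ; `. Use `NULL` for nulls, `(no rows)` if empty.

Rows where value >= 48.0 → hour values: [8].
AVG = 8 / 1 (rounded to 2 dp).

8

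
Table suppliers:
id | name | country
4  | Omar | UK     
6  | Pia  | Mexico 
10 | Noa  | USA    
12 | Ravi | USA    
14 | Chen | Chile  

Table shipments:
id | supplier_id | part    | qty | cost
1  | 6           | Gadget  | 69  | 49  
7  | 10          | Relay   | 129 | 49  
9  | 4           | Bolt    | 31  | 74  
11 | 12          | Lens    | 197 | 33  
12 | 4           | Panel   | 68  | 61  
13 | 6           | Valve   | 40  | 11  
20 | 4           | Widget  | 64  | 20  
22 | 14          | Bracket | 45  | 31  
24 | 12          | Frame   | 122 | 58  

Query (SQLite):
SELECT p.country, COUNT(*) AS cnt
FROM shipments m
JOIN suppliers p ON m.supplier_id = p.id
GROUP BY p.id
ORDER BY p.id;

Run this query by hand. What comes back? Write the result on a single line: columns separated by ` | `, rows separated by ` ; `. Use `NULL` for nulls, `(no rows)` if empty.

UK | 3 ; Mexico | 2 ; USA | 1 ; USA | 2 ; Chile | 1

Join each shipments row to its suppliers via supplier_id.
Group joined rows by suppliers.id; compute COUNT(*) per group.
  4: ids {9, 12, 20} → COUNT(*)=3
  6: ids {1, 13} → COUNT(*)=2
  10: ids {7} → COUNT(*)=1
  12: ids {11, 24} → COUNT(*)=2
  14: ids {22} → COUNT(*)=1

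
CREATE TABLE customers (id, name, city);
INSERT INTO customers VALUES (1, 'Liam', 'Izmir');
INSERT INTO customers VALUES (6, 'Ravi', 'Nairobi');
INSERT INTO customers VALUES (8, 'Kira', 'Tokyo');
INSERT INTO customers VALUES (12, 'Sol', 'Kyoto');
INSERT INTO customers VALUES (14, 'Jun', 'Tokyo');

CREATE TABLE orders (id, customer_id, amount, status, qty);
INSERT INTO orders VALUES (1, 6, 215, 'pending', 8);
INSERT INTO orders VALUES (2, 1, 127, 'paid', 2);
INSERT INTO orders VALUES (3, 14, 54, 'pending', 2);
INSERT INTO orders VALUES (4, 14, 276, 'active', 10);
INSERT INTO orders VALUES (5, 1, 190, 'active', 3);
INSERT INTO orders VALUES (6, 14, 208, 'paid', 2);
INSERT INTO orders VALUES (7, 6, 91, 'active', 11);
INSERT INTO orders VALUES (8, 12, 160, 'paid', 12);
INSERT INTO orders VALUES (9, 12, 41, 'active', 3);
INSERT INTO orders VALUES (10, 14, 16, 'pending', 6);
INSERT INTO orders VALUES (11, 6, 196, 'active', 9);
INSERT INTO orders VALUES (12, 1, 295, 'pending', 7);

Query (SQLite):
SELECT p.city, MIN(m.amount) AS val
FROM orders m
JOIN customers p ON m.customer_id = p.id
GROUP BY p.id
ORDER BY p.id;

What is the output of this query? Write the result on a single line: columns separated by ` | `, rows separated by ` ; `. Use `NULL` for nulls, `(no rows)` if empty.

Join each orders row to its customers via customer_id.
Group joined rows by customers.id; compute MIN(m.amount) per group.
  1: ids {2, 5, 12} → MIN(m.amount)=127
  6: ids {1, 7, 11} → MIN(m.amount)=91
  12: ids {8, 9} → MIN(m.amount)=41
  14: ids {3, 4, 6, 10} → MIN(m.amount)=16

Izmir | 127 ; Nairobi | 91 ; Kyoto | 41 ; Tokyo | 16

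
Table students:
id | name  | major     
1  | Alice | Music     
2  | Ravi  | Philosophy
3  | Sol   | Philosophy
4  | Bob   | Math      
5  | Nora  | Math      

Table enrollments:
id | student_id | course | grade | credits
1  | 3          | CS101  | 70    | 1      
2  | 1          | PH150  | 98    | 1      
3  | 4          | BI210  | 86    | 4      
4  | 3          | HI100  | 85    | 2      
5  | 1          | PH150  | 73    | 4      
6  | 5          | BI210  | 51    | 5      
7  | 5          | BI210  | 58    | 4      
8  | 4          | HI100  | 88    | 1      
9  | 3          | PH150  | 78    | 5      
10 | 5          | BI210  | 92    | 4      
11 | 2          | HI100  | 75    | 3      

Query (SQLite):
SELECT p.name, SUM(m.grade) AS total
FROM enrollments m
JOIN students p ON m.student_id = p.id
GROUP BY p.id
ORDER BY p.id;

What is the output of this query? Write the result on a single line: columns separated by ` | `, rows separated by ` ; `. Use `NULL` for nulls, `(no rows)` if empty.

Join each enrollments row to its students via student_id.
Group joined rows by students.id; compute SUM(m.grade) per group.
  1: ids {2, 5} → SUM(m.grade)=171
  2: ids {11} → SUM(m.grade)=75
  3: ids {1, 4, 9} → SUM(m.grade)=233
  4: ids {3, 8} → SUM(m.grade)=174
  5: ids {6, 7, 10} → SUM(m.grade)=201

Alice | 171 ; Ravi | 75 ; Sol | 233 ; Bob | 174 ; Nora | 201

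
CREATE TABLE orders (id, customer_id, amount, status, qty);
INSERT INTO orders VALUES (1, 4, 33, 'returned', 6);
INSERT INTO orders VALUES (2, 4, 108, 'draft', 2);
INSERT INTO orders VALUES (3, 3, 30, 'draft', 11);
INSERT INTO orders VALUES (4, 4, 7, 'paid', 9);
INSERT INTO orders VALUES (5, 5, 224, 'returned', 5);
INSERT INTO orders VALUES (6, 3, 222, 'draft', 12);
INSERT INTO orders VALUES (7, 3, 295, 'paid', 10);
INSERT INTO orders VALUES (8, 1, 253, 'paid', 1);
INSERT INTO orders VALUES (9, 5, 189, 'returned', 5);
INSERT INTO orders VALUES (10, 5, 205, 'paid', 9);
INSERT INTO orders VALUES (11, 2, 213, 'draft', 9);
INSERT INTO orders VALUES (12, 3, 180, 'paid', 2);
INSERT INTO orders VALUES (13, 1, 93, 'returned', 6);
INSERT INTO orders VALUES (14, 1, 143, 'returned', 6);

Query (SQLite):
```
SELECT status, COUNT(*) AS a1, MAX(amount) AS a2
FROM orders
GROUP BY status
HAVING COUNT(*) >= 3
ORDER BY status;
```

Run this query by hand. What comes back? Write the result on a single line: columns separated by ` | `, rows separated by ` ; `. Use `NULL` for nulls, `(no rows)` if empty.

Group orders by status.
Per group compute: COUNT(*), MAX(amount).
HAVING: drop groups with fewer than 3 rows.
  draft: ids {2, 3, 6, 11} → COUNT(*)=4, MAX(amount)=222
  paid: ids {4, 7, 8, 10, 12} → COUNT(*)=5, MAX(amount)=295
  returned: ids {1, 5, 9, 13, 14} → COUNT(*)=5, MAX(amount)=224

draft | 4 | 222 ; paid | 5 | 295 ; returned | 5 | 224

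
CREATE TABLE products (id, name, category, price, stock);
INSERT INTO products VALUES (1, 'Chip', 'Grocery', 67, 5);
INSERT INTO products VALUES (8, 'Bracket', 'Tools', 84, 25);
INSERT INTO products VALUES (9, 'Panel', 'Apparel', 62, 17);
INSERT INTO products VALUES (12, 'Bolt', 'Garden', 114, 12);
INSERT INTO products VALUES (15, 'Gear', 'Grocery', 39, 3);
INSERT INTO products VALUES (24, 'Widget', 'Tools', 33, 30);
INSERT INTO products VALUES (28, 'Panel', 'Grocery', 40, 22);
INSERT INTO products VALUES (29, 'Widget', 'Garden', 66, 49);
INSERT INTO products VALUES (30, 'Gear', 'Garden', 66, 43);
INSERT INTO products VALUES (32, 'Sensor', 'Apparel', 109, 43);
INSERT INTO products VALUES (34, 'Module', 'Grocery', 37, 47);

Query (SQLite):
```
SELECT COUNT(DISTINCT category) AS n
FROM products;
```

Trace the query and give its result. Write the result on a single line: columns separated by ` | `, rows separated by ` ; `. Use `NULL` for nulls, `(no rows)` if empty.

4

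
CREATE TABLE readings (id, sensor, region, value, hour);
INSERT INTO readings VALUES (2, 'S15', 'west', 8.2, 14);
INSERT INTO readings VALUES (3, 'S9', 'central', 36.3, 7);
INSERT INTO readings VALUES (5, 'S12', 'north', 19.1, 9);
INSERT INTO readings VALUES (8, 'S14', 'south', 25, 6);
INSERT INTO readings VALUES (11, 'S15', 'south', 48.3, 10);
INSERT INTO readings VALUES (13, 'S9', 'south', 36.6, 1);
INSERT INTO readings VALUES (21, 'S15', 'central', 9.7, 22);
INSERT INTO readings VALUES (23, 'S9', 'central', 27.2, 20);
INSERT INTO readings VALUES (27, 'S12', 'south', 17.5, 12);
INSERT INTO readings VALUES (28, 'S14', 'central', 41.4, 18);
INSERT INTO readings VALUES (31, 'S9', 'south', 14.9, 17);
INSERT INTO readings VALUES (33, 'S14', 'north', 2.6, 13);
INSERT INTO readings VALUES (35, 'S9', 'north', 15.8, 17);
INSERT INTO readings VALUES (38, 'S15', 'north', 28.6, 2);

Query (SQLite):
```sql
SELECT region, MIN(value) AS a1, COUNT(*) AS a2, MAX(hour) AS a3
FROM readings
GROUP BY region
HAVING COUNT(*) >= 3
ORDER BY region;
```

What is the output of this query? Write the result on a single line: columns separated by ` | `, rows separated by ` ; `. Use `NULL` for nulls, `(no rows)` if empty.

Group readings by region.
Per group compute: MIN(value), COUNT(*), MAX(hour).
HAVING: drop groups with fewer than 3 rows.
  central: ids {3, 21, 23, 28} → MIN(value)=9.7, COUNT(*)=4, MAX(hour)=22
  north: ids {5, 33, 35, 38} → MIN(value)=2.6, COUNT(*)=4, MAX(hour)=17
  south: ids {8, 11, 13, 27, 31} → MIN(value)=14.9, COUNT(*)=5, MAX(hour)=17
  west: ids {2} → MIN(value)=8.2, COUNT(*)=1, MAX(hour)=14

central | 9.7 | 4 | 22 ; north | 2.6 | 4 | 17 ; south | 14.9 | 5 | 17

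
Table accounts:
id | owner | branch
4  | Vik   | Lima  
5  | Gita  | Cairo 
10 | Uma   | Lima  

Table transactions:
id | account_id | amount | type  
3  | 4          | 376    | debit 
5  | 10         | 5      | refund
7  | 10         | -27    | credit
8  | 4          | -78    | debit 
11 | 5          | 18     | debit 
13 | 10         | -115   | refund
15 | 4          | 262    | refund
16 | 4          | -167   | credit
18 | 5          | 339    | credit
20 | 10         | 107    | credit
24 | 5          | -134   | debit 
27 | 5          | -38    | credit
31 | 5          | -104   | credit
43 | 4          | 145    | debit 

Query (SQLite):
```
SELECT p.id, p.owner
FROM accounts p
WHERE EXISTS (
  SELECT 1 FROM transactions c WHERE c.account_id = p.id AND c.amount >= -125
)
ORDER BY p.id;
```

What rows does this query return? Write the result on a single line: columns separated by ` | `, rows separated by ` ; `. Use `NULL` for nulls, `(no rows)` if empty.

For each accounts row, check whether any transactions with matching account_id has amount >= -125.
Keep rows where that is true.

4 | Vik ; 5 | Gita ; 10 | Uma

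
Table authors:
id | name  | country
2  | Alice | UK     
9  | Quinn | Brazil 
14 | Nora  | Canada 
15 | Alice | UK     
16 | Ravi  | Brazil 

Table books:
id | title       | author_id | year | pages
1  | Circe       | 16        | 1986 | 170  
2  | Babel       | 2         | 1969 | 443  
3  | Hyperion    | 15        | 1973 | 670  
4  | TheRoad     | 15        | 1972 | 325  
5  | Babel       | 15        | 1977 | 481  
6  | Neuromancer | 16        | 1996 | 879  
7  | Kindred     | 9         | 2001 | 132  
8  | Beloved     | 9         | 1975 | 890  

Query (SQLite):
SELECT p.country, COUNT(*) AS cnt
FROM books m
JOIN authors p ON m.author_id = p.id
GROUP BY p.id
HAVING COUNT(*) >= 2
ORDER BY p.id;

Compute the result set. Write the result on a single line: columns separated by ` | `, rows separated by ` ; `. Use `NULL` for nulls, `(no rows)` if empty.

Brazil | 2 ; UK | 3 ; Brazil | 2

Join each books row to its authors via author_id.
Group joined rows by authors.id; compute COUNT(*) per group.
HAVING: keep groups with count ≥ 2.
  2: ids {2} → COUNT(*)=1
  9: ids {7, 8} → COUNT(*)=2
  15: ids {3, 4, 5} → COUNT(*)=3
  16: ids {1, 6} → COUNT(*)=2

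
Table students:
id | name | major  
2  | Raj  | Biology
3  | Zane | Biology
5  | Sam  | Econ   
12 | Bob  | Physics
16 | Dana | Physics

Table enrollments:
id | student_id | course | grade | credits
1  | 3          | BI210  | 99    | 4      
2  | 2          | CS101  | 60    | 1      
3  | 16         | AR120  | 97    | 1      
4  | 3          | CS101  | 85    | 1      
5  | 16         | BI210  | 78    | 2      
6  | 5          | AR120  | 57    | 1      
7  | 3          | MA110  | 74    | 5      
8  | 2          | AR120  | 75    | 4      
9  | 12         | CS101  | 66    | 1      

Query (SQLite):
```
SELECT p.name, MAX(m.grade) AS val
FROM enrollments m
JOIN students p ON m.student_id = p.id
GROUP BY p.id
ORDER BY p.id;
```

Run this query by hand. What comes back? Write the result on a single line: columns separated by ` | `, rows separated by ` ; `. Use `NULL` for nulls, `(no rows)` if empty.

Raj | 75 ; Zane | 99 ; Sam | 57 ; Bob | 66 ; Dana | 97

Join each enrollments row to its students via student_id.
Group joined rows by students.id; compute MAX(m.grade) per group.
  2: ids {2, 8} → MAX(m.grade)=75
  3: ids {1, 4, 7} → MAX(m.grade)=99
  5: ids {6} → MAX(m.grade)=57
  12: ids {9} → MAX(m.grade)=66
  16: ids {3, 5} → MAX(m.grade)=97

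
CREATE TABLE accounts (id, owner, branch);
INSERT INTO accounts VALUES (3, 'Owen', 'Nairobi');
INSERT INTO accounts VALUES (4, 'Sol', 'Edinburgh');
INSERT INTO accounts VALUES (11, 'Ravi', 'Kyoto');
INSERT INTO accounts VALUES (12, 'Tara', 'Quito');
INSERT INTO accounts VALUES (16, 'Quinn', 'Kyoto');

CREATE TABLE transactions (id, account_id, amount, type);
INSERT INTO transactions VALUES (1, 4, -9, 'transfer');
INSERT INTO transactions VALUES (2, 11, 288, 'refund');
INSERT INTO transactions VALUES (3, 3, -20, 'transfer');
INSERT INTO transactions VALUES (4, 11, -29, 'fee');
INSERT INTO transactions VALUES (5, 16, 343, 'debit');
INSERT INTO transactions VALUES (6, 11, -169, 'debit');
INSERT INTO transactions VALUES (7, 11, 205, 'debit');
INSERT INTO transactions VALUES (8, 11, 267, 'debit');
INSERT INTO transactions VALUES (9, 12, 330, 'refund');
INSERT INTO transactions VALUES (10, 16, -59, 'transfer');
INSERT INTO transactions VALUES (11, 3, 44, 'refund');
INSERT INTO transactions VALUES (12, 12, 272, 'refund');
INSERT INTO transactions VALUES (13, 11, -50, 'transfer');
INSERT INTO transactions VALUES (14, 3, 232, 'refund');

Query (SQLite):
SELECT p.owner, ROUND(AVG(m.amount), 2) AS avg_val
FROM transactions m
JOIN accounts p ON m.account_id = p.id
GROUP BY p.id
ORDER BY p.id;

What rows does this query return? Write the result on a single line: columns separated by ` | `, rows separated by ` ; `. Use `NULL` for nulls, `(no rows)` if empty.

Join each transactions row to its accounts via account_id.
Group joined rows by accounts.id; compute ROUND(AVG(m.amount), 2) per group.
  3: ids {3, 11, 14} → ROUND(AVG(m.amount), 2)=85.33
  4: ids {1} → ROUND(AVG(m.amount), 2)=-9
  11: ids {2, 4, 6, 7, 8, 13} → ROUND(AVG(m.amount), 2)=85.33
  12: ids {9, 12} → ROUND(AVG(m.amount), 2)=301
  16: ids {5, 10} → ROUND(AVG(m.amount), 2)=142

Owen | 85.33 ; Sol | -9 ; Ravi | 85.33 ; Tara | 301 ; Quinn | 142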